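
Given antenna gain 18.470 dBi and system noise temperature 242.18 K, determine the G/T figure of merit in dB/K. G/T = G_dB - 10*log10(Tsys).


G/T = 18.470 - 10*log10(242.18) = 18.470 - 23.84138 = -5.371 dB/K

-5.371 dB/K


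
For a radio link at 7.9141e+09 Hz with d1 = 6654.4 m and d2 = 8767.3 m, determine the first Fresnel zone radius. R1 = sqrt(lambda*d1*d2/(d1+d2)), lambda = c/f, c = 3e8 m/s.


lambda = c / f = 3.0000e+08 / 7.9141e+09 = 0.03790703 m
R1 = sqrt(0.03790703 * 6654.4 * 8767.3 / (6654.4 + 8767.3)) = 11.98 m

11.98 m


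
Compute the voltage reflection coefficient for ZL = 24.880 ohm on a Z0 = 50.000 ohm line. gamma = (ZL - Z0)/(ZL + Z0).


gamma = (24.880 - 50.000) / (24.880 + 50.000) = -0.3355

-0.3355


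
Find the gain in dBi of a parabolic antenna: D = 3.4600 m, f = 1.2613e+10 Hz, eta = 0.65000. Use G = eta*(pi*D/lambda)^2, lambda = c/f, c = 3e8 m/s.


lambda = c / f = 3.0000e+08 / 1.2613e+10 = 0.02378498 m
G_linear = 0.65000 * (pi * 3.4600 / 0.02378498)^2 = 135756.2
G_dBi = 10 * log10(135756.2) = 51.33 dBi

51.33 dBi


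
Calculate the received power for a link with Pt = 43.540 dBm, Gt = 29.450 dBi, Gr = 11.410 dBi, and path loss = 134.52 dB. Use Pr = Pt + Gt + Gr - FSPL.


Pr = 43.540 + 29.450 + 11.410 - 134.52 = -50.12 dBm

-50.12 dBm


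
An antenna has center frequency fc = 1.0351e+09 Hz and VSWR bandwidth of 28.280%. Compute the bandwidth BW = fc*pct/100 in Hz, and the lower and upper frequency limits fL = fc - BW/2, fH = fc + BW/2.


BW = 1.0351e+09 * 28.280/100 = 2.927263e+08 Hz
fL = 1.0351e+09 - 2.927263e+08/2 = 8.887e+08 Hz
fH = 1.0351e+09 + 2.927263e+08/2 = 1.181e+09 Hz

BW=2.927e+08 Hz, fL=8.887e+08 Hz, fH=1.181e+09 Hz


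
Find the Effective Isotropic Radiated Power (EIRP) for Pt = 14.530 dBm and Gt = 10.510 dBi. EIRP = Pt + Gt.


EIRP = Pt + Gt = 14.530 + 10.510 = 25.04 dBm

25.04 dBm


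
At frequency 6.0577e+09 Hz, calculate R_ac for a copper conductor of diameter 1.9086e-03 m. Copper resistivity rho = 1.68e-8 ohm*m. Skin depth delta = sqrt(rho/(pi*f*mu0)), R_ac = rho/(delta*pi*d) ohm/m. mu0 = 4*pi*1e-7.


delta = sqrt(1.68e-8 / (pi * 6.0577e+09 * 4*pi*1e-7)) = 8.381483e-07 m
R_ac = 1.68e-8 / (8.381483e-07 * pi * 1.9086e-03) = 3.343 ohm/m

3.343 ohm/m


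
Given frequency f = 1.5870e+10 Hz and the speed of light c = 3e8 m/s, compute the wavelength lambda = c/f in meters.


lambda = c / f = 3.0000e+08 / 1.5870e+10 = 0.01890 m

0.01890 m


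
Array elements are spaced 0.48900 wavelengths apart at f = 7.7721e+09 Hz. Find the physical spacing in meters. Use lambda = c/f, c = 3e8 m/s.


lambda = c / f = 3.0000e+08 / 7.7721e+09 = 0.03859961 m
d = 0.48900 * 0.03859961 = 0.01888 m

0.01888 m


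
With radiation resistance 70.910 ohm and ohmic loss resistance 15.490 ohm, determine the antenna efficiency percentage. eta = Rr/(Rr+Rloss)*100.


eta = 70.910 / (70.910 + 15.490) * 100 = 82.07%

82.07%


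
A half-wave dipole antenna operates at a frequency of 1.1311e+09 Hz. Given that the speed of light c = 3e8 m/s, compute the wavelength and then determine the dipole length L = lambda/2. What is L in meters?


lambda = c / f = 3.0000e+08 / 1.1311e+09 = 0.2652285 m
L = lambda / 2 = 0.2652285 / 2 = 0.1326 m

0.1326 m


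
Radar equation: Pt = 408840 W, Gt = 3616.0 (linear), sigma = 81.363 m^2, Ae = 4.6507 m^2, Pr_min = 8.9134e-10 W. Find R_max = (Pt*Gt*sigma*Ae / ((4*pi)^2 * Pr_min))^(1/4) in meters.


R^4 = 408840*3616.0*81.363*4.6507 / ((4*pi)^2 * 8.9134e-10) = 3.974330e+18
R_max = 3.974330e+18^0.25 = 44649 m

44649 m


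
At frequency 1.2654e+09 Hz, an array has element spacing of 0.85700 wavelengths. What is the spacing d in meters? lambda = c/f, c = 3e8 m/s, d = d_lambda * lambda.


lambda = c / f = 3.0000e+08 / 1.2654e+09 = 0.2370792 m
d = 0.85700 * 0.2370792 = 0.2032 m

0.2032 m


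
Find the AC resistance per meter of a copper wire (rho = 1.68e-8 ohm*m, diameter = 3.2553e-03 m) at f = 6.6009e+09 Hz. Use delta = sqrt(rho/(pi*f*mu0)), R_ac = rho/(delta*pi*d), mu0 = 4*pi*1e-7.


delta = sqrt(1.68e-8 / (pi * 6.6009e+09 * 4*pi*1e-7)) = 8.029217e-07 m
R_ac = 1.68e-8 / (8.029217e-07 * pi * 3.2553e-03) = 2.046 ohm/m

2.046 ohm/m


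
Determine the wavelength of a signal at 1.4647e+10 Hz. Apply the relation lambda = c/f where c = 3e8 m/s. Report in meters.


lambda = c / f = 3.0000e+08 / 1.4647e+10 = 0.02048 m

0.02048 m


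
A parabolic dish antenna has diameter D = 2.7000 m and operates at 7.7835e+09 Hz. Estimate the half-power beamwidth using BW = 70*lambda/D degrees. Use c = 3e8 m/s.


lambda = c / f = 3.0000e+08 / 7.7835e+09 = 0.03854307 m
BW = 70 * 0.03854307 / 2.7000 = 0.9993 deg

0.9993 deg


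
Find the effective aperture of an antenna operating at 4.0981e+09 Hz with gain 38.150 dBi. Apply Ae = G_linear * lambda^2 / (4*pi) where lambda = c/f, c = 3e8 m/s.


lambda = c / f = 3.0000e+08 / 4.0981e+09 = 0.07320466 m
G_linear = 10^(38.150/10) = 6531.306
Ae = G_linear * lambda^2 / (4*pi) = 6531.306 * 0.07320466^2 / (4*pi) = 2.785 m^2

2.785 m^2


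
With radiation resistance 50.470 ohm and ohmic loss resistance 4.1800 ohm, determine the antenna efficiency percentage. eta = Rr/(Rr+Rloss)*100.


eta = 50.470 / (50.470 + 4.1800) * 100 = 92.35%

92.35%


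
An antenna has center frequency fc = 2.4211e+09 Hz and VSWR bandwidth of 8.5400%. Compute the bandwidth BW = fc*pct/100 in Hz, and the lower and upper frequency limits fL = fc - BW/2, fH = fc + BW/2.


BW = 2.4211e+09 * 8.5400/100 = 2.067619e+08 Hz
fL = 2.4211e+09 - 2.067619e+08/2 = 2.318e+09 Hz
fH = 2.4211e+09 + 2.067619e+08/2 = 2.524e+09 Hz

BW=2.068e+08 Hz, fL=2.318e+09 Hz, fH=2.524e+09 Hz


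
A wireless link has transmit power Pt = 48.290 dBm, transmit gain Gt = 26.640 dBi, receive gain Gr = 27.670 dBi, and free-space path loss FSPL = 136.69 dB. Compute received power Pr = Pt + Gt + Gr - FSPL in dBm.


Pr = 48.290 + 26.640 + 27.670 - 136.69 = -34.09 dBm

-34.09 dBm


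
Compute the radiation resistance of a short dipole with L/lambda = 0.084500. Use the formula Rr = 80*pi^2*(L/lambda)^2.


Rr = 80 * pi^2 * (0.084500)^2 = 80 * 9.869604 * 7.140250e-03 = 5.638 ohm

5.638 ohm


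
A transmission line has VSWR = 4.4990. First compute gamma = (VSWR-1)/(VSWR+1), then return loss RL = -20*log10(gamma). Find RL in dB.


gamma = (4.4990 - 1) / (4.4990 + 1) = 0.6362975
RL = -20 * log10(0.6362975) = 3.927 dB

3.927 dB


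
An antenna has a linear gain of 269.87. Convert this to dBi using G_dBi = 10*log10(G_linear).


G_dBi = 10 * log10(269.87) = 24.31 dBi

24.31 dBi


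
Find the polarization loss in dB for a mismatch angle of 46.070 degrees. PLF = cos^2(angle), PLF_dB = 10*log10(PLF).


PLF_linear = cos^2(46.070 deg) = 0.4813293
PLF_dB = 10 * log10(0.4813293) = -3.176 dB

-3.176 dB


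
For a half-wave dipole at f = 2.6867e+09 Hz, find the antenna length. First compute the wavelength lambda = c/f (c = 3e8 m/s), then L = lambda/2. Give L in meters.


lambda = c / f = 3.0000e+08 / 2.6867e+09 = 0.1116611 m
L = lambda / 2 = 0.1116611 / 2 = 0.05583 m

0.05583 m


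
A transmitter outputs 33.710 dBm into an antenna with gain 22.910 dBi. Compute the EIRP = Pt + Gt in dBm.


EIRP = Pt + Gt = 33.710 + 22.910 = 56.62 dBm

56.62 dBm


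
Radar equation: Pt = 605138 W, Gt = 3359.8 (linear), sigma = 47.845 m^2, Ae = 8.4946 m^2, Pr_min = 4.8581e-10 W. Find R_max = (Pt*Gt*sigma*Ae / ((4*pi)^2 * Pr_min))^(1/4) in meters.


R^4 = 605138*3359.8*47.845*8.4946 / ((4*pi)^2 * 4.8581e-10) = 1.077113e+19
R_max = 1.077113e+19^0.25 = 57288 m

57288 m


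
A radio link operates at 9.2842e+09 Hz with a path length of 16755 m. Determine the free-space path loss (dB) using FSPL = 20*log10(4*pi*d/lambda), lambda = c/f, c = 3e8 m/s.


lambda = c / f = 3.0000e+08 / 9.2842e+09 = 0.03231296 m
FSPL = 20 * log10(4*pi*16755/0.03231296) = 136.3 dB

136.3 dB


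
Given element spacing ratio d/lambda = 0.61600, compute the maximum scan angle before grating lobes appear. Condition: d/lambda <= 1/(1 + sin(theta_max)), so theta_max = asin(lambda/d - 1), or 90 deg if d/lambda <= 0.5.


lambda/d - 1 = 1/0.61600 - 1 = 0.6233766
theta_max = asin(0.6233766) = 38.56 deg

38.56 deg


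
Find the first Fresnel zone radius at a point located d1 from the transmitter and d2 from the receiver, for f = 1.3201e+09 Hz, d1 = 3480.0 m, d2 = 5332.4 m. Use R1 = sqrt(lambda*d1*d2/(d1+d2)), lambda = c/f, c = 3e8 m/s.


lambda = c / f = 3.0000e+08 / 1.3201e+09 = 0.2272555 m
R1 = sqrt(0.2272555 * 3480.0 * 5332.4 / (3480.0 + 5332.4)) = 21.88 m

21.88 m


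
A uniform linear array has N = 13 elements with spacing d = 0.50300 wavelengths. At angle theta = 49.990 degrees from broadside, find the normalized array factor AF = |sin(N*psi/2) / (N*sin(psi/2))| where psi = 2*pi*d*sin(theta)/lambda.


psi = 2*pi*0.50300*sin(49.990 deg) = 2.420685 rad
AF = |sin(13*2.420685/2) / (13*sin(2.420685/2))| = 2.177e-03

2.177e-03


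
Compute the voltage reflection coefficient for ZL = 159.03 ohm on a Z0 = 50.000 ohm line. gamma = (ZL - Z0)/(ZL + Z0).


gamma = (159.03 - 50.000) / (159.03 + 50.000) = 0.5216

0.5216


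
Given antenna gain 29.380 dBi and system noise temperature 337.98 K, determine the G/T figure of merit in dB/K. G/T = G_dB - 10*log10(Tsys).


G/T = 29.380 - 10*log10(337.98) = 29.380 - 25.28891 = 4.091 dB/K

4.091 dB/K


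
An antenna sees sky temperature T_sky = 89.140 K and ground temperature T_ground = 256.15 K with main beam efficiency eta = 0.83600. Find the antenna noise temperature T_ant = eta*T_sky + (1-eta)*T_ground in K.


T_ant = 0.83600 * 89.140 + (1 - 0.83600) * 256.15 = 116.5 K

116.5 K


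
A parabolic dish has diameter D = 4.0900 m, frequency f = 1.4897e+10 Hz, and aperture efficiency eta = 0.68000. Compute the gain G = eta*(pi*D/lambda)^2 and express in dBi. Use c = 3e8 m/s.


lambda = c / f = 3.0000e+08 / 1.4897e+10 = 0.02013828 m
G_linear = 0.68000 * (pi * 4.0900 / 0.02013828)^2 = 276828.3
G_dBi = 10 * log10(276828.3) = 54.42 dBi

54.42 dBi


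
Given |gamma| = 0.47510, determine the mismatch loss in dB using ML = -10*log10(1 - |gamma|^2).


ML = -10 * log10(1 - 0.47510^2) = -10 * log10(0.77427999) = 1.111 dB

1.111 dB


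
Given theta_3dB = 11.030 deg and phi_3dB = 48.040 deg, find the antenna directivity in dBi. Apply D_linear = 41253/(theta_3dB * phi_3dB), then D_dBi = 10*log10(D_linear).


D_linear = 41253 / (11.030 * 48.040) = 77.85330
D_dBi = 10 * log10(77.85330) = 18.91 dBi

18.91 dBi


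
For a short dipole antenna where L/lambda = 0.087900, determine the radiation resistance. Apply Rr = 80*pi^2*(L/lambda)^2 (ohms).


Rr = 80 * pi^2 * (0.087900)^2 = 80 * 9.869604 * 7.726410e-03 = 6.101 ohm

6.101 ohm


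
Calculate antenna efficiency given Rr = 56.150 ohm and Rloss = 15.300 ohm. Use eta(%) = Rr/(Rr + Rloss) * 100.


eta = 56.150 / (56.150 + 15.300) * 100 = 78.59%

78.59%


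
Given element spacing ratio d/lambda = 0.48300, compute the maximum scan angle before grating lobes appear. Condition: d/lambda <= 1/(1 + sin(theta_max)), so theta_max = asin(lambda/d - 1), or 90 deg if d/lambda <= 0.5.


lambda/d - 1 = 1/0.48300 - 1 = 1.070393 >= 1
d/lambda <= 0.5, so the array can scan to endfire without grating lobes: theta_max = 90 deg

90 deg


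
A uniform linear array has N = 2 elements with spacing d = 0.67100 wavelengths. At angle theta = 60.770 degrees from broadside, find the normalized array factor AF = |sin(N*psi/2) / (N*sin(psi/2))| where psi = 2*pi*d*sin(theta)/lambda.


psi = 2*pi*0.67100*sin(60.770 deg) = 3.679177 rad
AF = |sin(2*3.679177/2) / (2*sin(3.679177/2))| = 0.2656

0.2656


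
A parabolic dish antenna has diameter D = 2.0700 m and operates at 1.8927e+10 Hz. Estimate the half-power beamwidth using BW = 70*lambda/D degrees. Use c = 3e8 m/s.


lambda = c / f = 3.0000e+08 / 1.8927e+10 = 0.01585037 m
BW = 70 * 0.01585037 / 2.0700 = 0.5360 deg

0.5360 deg


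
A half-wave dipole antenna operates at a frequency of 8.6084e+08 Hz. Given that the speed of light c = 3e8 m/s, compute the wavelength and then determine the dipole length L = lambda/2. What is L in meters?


lambda = c / f = 3.0000e+08 / 8.6084e+08 = 0.3484968 m
L = lambda / 2 = 0.3484968 / 2 = 0.1742 m

0.1742 m


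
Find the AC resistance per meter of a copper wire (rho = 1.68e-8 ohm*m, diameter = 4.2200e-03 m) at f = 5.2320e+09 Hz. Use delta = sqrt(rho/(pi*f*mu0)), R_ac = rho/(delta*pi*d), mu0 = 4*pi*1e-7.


delta = sqrt(1.68e-8 / (pi * 5.2320e+09 * 4*pi*1e-7)) = 9.018637e-07 m
R_ac = 1.68e-8 / (9.018637e-07 * pi * 4.2200e-03) = 1.405 ohm/m

1.405 ohm/m


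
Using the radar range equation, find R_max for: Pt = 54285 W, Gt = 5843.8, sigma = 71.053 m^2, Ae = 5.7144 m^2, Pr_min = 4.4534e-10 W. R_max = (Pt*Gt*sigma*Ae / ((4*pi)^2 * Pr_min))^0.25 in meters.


R^4 = 54285*5843.8*71.053*5.7144 / ((4*pi)^2 * 4.4534e-10) = 1.831542e+18
R_max = 1.831542e+18^0.25 = 36788 m

36788 m


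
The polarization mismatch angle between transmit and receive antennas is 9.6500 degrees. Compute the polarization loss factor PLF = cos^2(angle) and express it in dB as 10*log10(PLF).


PLF_linear = cos^2(9.6500 deg) = 0.9719005
PLF_dB = 10 * log10(0.9719005) = -0.1238 dB

-0.1238 dB


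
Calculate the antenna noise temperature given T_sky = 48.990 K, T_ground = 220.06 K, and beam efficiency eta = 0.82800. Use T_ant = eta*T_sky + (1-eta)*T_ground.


T_ant = 0.82800 * 48.990 + (1 - 0.82800) * 220.06 = 78.41 K

78.41 K


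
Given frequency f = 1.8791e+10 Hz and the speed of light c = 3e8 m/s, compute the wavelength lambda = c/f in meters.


lambda = c / f = 3.0000e+08 / 1.8791e+10 = 0.01597 m

0.01597 m


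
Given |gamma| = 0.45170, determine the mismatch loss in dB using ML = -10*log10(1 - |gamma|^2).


ML = -10 * log10(1 - 0.45170^2) = -10 * log10(0.79596711) = 0.9910 dB

0.9910 dB


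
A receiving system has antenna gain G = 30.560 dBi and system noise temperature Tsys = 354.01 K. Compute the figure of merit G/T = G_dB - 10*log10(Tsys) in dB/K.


G/T = 30.560 - 10*log10(354.01) = 30.560 - 25.49016 = 5.070 dB/K

5.070 dB/K


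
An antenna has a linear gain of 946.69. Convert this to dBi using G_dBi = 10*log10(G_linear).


G_dBi = 10 * log10(946.69) = 29.76 dBi

29.76 dBi


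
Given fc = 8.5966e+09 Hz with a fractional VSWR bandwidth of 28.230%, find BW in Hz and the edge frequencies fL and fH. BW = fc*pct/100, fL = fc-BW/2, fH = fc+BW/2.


BW = 8.5966e+09 * 28.230/100 = 2.426820e+09 Hz
fL = 8.5966e+09 - 2.426820e+09/2 = 7.383e+09 Hz
fH = 8.5966e+09 + 2.426820e+09/2 = 9.810e+09 Hz

BW=2.427e+09 Hz, fL=7.383e+09 Hz, fH=9.810e+09 Hz


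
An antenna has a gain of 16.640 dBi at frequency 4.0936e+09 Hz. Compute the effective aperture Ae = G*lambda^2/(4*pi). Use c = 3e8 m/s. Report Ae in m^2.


lambda = c / f = 3.0000e+08 / 4.0936e+09 = 0.07328513 m
G_linear = 10^(16.640/10) = 46.13176
Ae = G_linear * lambda^2 / (4*pi) = 46.13176 * 0.07328513^2 / (4*pi) = 0.01972 m^2

0.01972 m^2


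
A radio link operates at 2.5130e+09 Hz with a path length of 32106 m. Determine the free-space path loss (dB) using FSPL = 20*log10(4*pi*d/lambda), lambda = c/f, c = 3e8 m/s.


lambda = c / f = 3.0000e+08 / 2.5130e+09 = 0.1193792 m
FSPL = 20 * log10(4*pi*32106/0.1193792) = 130.6 dB

130.6 dB


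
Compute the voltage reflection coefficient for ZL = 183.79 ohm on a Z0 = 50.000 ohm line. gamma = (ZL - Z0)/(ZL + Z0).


gamma = (183.79 - 50.000) / (183.79 + 50.000) = 0.5723

0.5723


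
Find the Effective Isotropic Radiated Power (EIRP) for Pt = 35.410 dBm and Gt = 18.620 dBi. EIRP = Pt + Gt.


EIRP = Pt + Gt = 35.410 + 18.620 = 54.03 dBm

54.03 dBm


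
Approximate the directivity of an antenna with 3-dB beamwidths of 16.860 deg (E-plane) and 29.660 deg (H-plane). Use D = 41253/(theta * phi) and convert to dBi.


D_linear = 41253 / (16.860 * 29.660) = 82.49485
D_dBi = 10 * log10(82.49485) = 19.16 dBi

19.16 dBi


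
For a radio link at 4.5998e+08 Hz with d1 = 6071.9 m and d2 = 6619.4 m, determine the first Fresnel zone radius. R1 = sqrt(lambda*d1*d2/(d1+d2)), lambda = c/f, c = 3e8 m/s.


lambda = c / f = 3.0000e+08 / 4.5998e+08 = 0.6522023 m
R1 = sqrt(0.6522023 * 6071.9 * 6619.4 / (6071.9 + 6619.4)) = 45.45 m

45.45 m


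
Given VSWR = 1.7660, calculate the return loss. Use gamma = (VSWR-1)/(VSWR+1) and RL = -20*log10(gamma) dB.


gamma = (1.7660 - 1) / (1.7660 + 1) = 0.2769342
RL = -20 * log10(0.2769342) = 11.15 dB

11.15 dB


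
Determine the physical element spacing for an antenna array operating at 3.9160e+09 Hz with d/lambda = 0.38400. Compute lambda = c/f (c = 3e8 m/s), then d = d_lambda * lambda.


lambda = c / f = 3.0000e+08 / 3.9160e+09 = 0.07660878 m
d = 0.38400 * 0.07660878 = 0.02942 m

0.02942 m


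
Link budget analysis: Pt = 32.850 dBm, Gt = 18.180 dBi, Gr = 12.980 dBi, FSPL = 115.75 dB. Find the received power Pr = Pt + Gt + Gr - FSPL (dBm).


Pr = 32.850 + 18.180 + 12.980 - 115.75 = -51.74 dBm

-51.74 dBm


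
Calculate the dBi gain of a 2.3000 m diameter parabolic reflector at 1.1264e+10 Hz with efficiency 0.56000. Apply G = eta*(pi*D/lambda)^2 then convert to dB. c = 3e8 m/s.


lambda = c / f = 3.0000e+08 / 1.1264e+10 = 0.02663352 m
G_linear = 0.56000 * (pi * 2.3000 / 0.02663352)^2 = 41217.94
G_dBi = 10 * log10(41217.94) = 46.15 dBi

46.15 dBi


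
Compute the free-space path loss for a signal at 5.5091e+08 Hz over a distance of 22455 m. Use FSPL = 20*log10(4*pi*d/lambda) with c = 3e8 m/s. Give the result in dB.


lambda = c / f = 3.0000e+08 / 5.5091e+08 = 0.5445536 m
FSPL = 20 * log10(4*pi*22455/0.5445536) = 114.3 dB

114.3 dB


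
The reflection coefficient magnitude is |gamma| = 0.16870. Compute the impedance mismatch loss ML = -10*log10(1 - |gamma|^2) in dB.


ML = -10 * log10(1 - 0.16870^2) = -10 * log10(0.97154031) = 0.1254 dB

0.1254 dB


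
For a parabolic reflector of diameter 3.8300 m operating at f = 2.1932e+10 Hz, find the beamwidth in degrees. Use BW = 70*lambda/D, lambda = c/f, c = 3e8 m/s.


lambda = c / f = 3.0000e+08 / 2.1932e+10 = 0.01367864 m
BW = 70 * 0.01367864 / 3.8300 = 0.2500 deg

0.2500 deg


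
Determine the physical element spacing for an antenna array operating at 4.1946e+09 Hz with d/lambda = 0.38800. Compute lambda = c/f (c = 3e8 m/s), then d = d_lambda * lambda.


lambda = c / f = 3.0000e+08 / 4.1946e+09 = 0.07152053 m
d = 0.38800 * 0.07152053 = 0.02775 m

0.02775 m


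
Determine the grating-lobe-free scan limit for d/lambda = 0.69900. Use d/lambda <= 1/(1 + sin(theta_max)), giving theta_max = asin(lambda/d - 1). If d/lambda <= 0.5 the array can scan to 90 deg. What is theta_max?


lambda/d - 1 = 1/0.69900 - 1 = 0.4306152
theta_max = asin(0.4306152) = 25.51 deg

25.51 deg


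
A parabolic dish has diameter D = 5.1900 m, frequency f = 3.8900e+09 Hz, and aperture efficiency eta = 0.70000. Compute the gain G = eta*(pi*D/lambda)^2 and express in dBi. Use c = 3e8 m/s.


lambda = c / f = 3.0000e+08 / 3.8900e+09 = 0.07712082 m
G_linear = 0.70000 * (pi * 5.1900 / 0.07712082)^2 = 31288.82
G_dBi = 10 * log10(31288.82) = 44.95 dBi

44.95 dBi


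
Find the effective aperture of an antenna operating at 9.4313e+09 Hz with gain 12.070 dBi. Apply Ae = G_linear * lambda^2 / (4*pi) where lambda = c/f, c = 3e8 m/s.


lambda = c / f = 3.0000e+08 / 9.4313e+09 = 0.03180898 m
G_linear = 10^(12.070/10) = 16.10646
Ae = G_linear * lambda^2 / (4*pi) = 16.10646 * 0.03180898^2 / (4*pi) = 1.297e-03 m^2

1.297e-03 m^2


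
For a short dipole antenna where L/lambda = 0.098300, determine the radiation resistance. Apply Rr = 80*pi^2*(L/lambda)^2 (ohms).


Rr = 80 * pi^2 * (0.098300)^2 = 80 * 9.869604 * 9.662890e-03 = 7.630 ohm

7.630 ohm


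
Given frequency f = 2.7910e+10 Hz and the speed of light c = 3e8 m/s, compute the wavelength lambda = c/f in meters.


lambda = c / f = 3.0000e+08 / 2.7910e+10 = 0.01075 m

0.01075 m


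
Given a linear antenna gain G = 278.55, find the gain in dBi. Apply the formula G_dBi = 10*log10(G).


G_dBi = 10 * log10(278.55) = 24.45 dBi

24.45 dBi


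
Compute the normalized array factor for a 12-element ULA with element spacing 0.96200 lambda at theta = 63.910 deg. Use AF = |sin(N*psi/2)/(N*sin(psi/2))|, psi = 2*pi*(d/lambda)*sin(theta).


psi = 2*pi*0.96200*sin(63.910 deg) = 5.428524 rad
AF = |sin(12*5.428524/2) / (12*sin(5.428524/2))| = 0.1840

0.1840


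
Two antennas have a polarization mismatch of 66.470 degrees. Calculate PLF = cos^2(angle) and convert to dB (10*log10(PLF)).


PLF_linear = cos^2(66.470 deg) = 0.1593839
PLF_dB = 10 * log10(0.1593839) = -7.976 dB

-7.976 dB


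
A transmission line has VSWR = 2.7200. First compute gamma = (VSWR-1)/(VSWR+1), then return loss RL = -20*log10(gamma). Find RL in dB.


gamma = (2.7200 - 1) / (2.7200 + 1) = 0.4623656
RL = -20 * log10(0.4623656) = 6.700 dB

6.700 dB


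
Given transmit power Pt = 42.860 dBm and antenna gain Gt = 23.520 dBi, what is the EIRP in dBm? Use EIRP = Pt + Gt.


EIRP = Pt + Gt = 42.860 + 23.520 = 66.38 dBm

66.38 dBm


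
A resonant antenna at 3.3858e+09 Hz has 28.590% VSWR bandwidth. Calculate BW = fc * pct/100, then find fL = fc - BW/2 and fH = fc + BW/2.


BW = 3.3858e+09 * 28.590/100 = 9.680002e+08 Hz
fL = 3.3858e+09 - 9.680002e+08/2 = 2.902e+09 Hz
fH = 3.3858e+09 + 9.680002e+08/2 = 3.870e+09 Hz

BW=9.680e+08 Hz, fL=2.902e+09 Hz, fH=3.870e+09 Hz


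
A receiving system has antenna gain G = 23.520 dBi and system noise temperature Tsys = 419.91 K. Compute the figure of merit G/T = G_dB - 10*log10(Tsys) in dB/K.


G/T = 23.520 - 10*log10(419.91) = 23.520 - 26.23156 = -2.712 dB/K

-2.712 dB/K


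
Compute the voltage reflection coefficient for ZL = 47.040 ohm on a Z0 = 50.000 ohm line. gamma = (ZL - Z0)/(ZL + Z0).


gamma = (47.040 - 50.000) / (47.040 + 50.000) = -0.03050

-0.03050


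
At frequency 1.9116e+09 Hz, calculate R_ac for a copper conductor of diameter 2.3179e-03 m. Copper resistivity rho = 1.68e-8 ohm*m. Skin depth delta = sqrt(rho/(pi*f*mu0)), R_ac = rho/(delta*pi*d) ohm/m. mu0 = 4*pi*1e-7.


delta = sqrt(1.68e-8 / (pi * 1.9116e+09 * 4*pi*1e-7)) = 1.492026e-06 m
R_ac = 1.68e-8 / (1.492026e-06 * pi * 2.3179e-03) = 1.546 ohm/m

1.546 ohm/m


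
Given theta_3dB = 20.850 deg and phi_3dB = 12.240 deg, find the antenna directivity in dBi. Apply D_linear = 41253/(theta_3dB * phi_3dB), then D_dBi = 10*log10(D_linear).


D_linear = 41253 / (20.850 * 12.240) = 161.6472
D_dBi = 10 * log10(161.6472) = 22.09 dBi

22.09 dBi


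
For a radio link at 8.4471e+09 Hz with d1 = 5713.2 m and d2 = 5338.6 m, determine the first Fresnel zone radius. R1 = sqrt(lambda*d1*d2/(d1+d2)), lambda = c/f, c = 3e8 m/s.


lambda = c / f = 3.0000e+08 / 8.4471e+09 = 0.03551515 m
R1 = sqrt(0.03551515 * 5713.2 * 5338.6 / (5713.2 + 5338.6)) = 9.900 m

9.900 m


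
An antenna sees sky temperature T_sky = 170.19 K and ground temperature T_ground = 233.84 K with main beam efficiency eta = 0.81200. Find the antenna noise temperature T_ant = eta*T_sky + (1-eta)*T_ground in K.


T_ant = 0.81200 * 170.19 + (1 - 0.81200) * 233.84 = 182.2 K

182.2 K


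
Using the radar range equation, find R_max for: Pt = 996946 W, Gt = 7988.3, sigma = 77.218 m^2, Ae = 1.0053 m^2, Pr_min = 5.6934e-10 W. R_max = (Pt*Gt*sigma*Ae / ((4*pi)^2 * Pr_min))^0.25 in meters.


R^4 = 996946*7988.3*77.218*1.0053 / ((4*pi)^2 * 5.6934e-10) = 6.876205e+18
R_max = 6.876205e+18^0.25 = 51208 m

51208 m


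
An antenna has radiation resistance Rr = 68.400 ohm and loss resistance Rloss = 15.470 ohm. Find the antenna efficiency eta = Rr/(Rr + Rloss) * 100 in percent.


eta = 68.400 / (68.400 + 15.470) * 100 = 81.55%

81.55%


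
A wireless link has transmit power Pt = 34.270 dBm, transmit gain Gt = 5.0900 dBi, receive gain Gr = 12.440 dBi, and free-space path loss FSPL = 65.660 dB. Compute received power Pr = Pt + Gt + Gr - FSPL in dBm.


Pr = 34.270 + 5.0900 + 12.440 - 65.660 = -13.86 dBm

-13.86 dBm


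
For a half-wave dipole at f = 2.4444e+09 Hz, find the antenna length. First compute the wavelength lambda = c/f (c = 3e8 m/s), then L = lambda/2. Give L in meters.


lambda = c / f = 3.0000e+08 / 2.4444e+09 = 0.1227295 m
L = lambda / 2 = 0.1227295 / 2 = 0.06136 m

0.06136 m


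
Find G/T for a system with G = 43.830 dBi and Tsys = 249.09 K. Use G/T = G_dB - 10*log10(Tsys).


G/T = 43.830 - 10*log10(249.09) = 43.830 - 23.96356 = 19.87 dB/K

19.87 dB/K


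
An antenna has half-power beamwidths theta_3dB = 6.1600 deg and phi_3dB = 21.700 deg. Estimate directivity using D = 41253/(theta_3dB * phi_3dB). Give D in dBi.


D_linear = 41253 / (6.1600 * 21.700) = 308.6136
D_dBi = 10 * log10(308.6136) = 24.89 dBi

24.89 dBi


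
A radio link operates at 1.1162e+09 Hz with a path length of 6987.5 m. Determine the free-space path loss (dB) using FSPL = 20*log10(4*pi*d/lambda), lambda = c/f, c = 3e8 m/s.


lambda = c / f = 3.0000e+08 / 1.1162e+09 = 0.2687690 m
FSPL = 20 * log10(4*pi*6987.5/0.2687690) = 110.3 dB

110.3 dB


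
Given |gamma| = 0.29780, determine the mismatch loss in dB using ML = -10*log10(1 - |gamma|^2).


ML = -10 * log10(1 - 0.29780^2) = -10 * log10(0.91131516) = 0.4033 dB

0.4033 dB


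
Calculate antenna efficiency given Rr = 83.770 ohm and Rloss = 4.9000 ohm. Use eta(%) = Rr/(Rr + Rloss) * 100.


eta = 83.770 / (83.770 + 4.9000) * 100 = 94.47%

94.47%


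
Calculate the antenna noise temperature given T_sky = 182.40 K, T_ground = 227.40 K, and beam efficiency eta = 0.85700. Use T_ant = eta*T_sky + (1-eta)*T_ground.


T_ant = 0.85700 * 182.40 + (1 - 0.85700) * 227.40 = 188.8 K

188.8 K


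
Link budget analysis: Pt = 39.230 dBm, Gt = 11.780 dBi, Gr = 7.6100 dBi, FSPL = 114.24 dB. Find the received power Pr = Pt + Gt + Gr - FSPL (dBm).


Pr = 39.230 + 11.780 + 7.6100 - 114.24 = -55.62 dBm

-55.62 dBm


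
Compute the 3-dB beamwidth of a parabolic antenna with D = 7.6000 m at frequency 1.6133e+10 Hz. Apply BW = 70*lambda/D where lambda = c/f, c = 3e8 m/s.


lambda = c / f = 3.0000e+08 / 1.6133e+10 = 0.01859543 m
BW = 70 * 0.01859543 / 7.6000 = 0.1713 deg

0.1713 deg


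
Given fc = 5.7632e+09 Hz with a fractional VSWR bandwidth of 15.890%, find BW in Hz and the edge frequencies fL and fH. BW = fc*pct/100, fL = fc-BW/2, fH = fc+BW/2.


BW = 5.7632e+09 * 15.890/100 = 9.157725e+08 Hz
fL = 5.7632e+09 - 9.157725e+08/2 = 5.305e+09 Hz
fH = 5.7632e+09 + 9.157725e+08/2 = 6.221e+09 Hz

BW=9.158e+08 Hz, fL=5.305e+09 Hz, fH=6.221e+09 Hz


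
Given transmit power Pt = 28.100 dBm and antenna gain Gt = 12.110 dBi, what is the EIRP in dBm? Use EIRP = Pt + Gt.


EIRP = Pt + Gt = 28.100 + 12.110 = 40.21 dBm

40.21 dBm


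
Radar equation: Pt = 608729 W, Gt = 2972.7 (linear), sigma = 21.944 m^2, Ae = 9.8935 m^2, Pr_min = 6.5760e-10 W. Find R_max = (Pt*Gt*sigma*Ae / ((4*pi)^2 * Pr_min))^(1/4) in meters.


R^4 = 608729*2972.7*21.944*9.8935 / ((4*pi)^2 * 6.5760e-10) = 3.783200e+18
R_max = 3.783200e+18^0.25 = 44103 m

44103 m


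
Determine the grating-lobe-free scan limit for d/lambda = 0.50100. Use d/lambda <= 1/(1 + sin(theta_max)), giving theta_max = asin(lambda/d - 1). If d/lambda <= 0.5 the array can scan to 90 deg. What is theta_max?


lambda/d - 1 = 1/0.50100 - 1 = 0.9960080
theta_max = asin(0.9960080) = 84.88 deg

84.88 deg


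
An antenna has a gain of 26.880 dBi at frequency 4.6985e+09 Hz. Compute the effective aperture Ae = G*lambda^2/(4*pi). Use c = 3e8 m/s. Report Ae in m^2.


lambda = c / f = 3.0000e+08 / 4.6985e+09 = 0.06385016 m
G_linear = 10^(26.880/10) = 487.5285
Ae = G_linear * lambda^2 / (4*pi) = 487.5285 * 0.06385016^2 / (4*pi) = 0.1582 m^2

0.1582 m^2


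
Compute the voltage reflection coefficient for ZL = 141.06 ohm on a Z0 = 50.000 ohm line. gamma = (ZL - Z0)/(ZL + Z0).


gamma = (141.06 - 50.000) / (141.06 + 50.000) = 0.4766

0.4766


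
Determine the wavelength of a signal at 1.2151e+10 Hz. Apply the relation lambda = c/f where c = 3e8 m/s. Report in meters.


lambda = c / f = 3.0000e+08 / 1.2151e+10 = 0.02469 m

0.02469 m


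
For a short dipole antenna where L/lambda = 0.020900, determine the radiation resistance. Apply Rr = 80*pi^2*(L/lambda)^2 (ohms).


Rr = 80 * pi^2 * (0.020900)^2 = 80 * 9.869604 * 4.368100e-04 = 0.3449 ohm

0.3449 ohm


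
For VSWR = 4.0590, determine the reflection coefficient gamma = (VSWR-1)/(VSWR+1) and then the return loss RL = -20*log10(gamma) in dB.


gamma = (4.0590 - 1) / (4.0590 + 1) = 0.6046650
RL = -20 * log10(0.6046650) = 4.370 dB

4.370 dB


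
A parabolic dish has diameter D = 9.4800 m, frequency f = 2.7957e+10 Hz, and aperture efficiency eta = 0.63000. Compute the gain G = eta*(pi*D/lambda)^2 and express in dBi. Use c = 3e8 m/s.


lambda = c / f = 3.0000e+08 / 2.7957e+10 = 0.01073077 m
G_linear = 0.63000 * (pi * 9.4800 / 0.01073077)^2 = 4.852831e+06
G_dBi = 10 * log10(4.852831e+06) = 66.86 dBi

66.86 dBi


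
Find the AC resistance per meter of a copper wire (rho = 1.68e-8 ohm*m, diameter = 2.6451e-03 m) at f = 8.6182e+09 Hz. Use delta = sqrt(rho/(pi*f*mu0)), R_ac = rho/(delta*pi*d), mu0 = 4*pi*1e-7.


delta = sqrt(1.68e-8 / (pi * 8.6182e+09 * 4*pi*1e-7)) = 7.026944e-07 m
R_ac = 1.68e-8 / (7.026944e-07 * pi * 2.6451e-03) = 2.877 ohm/m

2.877 ohm/m


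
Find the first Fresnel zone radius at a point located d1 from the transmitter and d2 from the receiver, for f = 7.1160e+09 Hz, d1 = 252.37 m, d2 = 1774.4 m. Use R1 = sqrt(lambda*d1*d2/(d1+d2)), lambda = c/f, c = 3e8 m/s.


lambda = c / f = 3.0000e+08 / 7.1160e+09 = 0.04215852 m
R1 = sqrt(0.04215852 * 252.37 * 1774.4 / (252.37 + 1774.4)) = 3.052 m

3.052 m


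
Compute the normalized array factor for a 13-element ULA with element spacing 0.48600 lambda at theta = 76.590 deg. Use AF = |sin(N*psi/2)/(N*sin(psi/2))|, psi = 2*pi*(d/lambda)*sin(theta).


psi = 2*pi*0.48600*sin(76.590 deg) = 2.970372 rad
AF = |sin(13*2.970372/2) / (13*sin(2.970372/2))| = 0.03413

0.03413


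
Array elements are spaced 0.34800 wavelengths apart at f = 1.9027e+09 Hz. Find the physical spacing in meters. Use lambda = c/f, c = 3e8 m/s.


lambda = c / f = 3.0000e+08 / 1.9027e+09 = 0.1576707 m
d = 0.34800 * 0.1576707 = 0.05487 m

0.05487 m


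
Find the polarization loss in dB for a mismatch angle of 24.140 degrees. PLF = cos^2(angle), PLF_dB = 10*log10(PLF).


PLF_linear = cos^2(24.140 deg) = 0.8327455
PLF_dB = 10 * log10(0.8327455) = -0.7949 dB

-0.7949 dB


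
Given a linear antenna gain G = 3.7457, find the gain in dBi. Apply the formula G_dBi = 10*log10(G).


G_dBi = 10 * log10(3.7457) = 5.735 dBi

5.735 dBi


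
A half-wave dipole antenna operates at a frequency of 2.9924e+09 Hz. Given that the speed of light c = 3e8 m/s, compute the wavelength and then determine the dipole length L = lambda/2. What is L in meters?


lambda = c / f = 3.0000e+08 / 2.9924e+09 = 0.1002540 m
L = lambda / 2 = 0.1002540 / 2 = 0.05013 m

0.05013 m


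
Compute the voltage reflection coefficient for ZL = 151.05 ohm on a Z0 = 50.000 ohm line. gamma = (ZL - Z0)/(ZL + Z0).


gamma = (151.05 - 50.000) / (151.05 + 50.000) = 0.5026

0.5026


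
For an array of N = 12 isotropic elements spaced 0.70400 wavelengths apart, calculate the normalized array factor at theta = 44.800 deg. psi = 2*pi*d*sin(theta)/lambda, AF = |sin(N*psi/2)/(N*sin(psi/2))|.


psi = 2*pi*0.70400*sin(44.800 deg) = 3.116853 rad
AF = |sin(12*3.116853/2) / (12*sin(3.116853/2))| = 0.01233

0.01233


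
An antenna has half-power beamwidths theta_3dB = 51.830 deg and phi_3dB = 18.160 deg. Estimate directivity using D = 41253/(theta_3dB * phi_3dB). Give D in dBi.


D_linear = 41253 / (51.830 * 18.160) = 43.82869
D_dBi = 10 * log10(43.82869) = 16.42 dBi

16.42 dBi


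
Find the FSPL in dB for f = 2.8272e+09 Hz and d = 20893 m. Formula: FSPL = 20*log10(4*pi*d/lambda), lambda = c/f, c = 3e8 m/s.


lambda = c / f = 3.0000e+08 / 2.8272e+09 = 0.1061121 m
FSPL = 20 * log10(4*pi*20893/0.1061121) = 127.9 dB

127.9 dB


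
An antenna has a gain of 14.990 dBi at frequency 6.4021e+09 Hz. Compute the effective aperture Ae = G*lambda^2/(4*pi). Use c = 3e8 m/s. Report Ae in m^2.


lambda = c / f = 3.0000e+08 / 6.4021e+09 = 0.04685962 m
G_linear = 10^(14.990/10) = 31.55005
Ae = G_linear * lambda^2 / (4*pi) = 31.55005 * 0.04685962^2 / (4*pi) = 5.513e-03 m^2

5.513e-03 m^2


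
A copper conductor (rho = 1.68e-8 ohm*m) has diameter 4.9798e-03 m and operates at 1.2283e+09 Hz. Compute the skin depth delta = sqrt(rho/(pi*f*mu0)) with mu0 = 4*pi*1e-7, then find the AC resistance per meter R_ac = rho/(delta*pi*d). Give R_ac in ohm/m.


delta = sqrt(1.68e-8 / (pi * 1.2283e+09 * 4*pi*1e-7)) = 1.861326e-06 m
R_ac = 1.68e-8 / (1.861326e-06 * pi * 4.9798e-03) = 0.5769 ohm/m

0.5769 ohm/m


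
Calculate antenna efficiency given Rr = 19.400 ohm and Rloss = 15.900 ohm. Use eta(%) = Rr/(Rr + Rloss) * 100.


eta = 19.400 / (19.400 + 15.900) * 100 = 54.96%

54.96%


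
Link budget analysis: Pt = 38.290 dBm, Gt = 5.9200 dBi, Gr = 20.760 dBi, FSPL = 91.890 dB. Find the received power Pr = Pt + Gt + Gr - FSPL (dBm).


Pr = 38.290 + 5.9200 + 20.760 - 91.890 = -26.92 dBm

-26.92 dBm


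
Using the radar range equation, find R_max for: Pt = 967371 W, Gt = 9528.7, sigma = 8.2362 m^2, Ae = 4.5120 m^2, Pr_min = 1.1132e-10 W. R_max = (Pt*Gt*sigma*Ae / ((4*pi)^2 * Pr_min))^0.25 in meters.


R^4 = 967371*9528.7*8.2362*4.5120 / ((4*pi)^2 * 1.1132e-10) = 1.948632e+19
R_max = 1.948632e+19^0.25 = 66440 m

66440 m


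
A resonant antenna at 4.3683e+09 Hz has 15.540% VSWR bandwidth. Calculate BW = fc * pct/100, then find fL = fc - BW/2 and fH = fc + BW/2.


BW = 4.3683e+09 * 15.540/100 = 6.788338e+08 Hz
fL = 4.3683e+09 - 6.788338e+08/2 = 4.029e+09 Hz
fH = 4.3683e+09 + 6.788338e+08/2 = 4.708e+09 Hz

BW=6.788e+08 Hz, fL=4.029e+09 Hz, fH=4.708e+09 Hz


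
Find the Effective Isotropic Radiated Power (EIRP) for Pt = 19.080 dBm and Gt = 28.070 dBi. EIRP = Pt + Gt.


EIRP = Pt + Gt = 19.080 + 28.070 = 47.15 dBm

47.15 dBm


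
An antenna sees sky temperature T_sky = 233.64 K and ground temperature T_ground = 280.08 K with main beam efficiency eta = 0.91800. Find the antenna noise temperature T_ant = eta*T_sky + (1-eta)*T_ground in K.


T_ant = 0.91800 * 233.64 + (1 - 0.91800) * 280.08 = 237.4 K

237.4 K


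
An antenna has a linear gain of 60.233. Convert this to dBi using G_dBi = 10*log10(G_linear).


G_dBi = 10 * log10(60.233) = 17.80 dBi

17.80 dBi


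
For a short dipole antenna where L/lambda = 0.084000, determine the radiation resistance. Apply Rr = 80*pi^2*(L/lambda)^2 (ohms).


Rr = 80 * pi^2 * (0.084000)^2 = 80 * 9.869604 * 7.056000e-03 = 5.571 ohm

5.571 ohm


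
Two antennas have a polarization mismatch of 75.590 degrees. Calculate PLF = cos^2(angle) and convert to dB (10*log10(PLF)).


PLF_linear = cos^2(75.590 deg) = 0.06193077
PLF_dB = 10 * log10(0.06193077) = -12.08 dB

-12.08 dB


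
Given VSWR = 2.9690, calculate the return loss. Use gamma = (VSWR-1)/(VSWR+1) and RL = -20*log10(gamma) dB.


gamma = (2.9690 - 1) / (2.9690 + 1) = 0.4960947
RL = -20 * log10(0.4960947) = 6.089 dB

6.089 dB


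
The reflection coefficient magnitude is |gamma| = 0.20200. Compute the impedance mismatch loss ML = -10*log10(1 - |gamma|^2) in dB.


ML = -10 * log10(1 - 0.20200^2) = -10 * log10(0.959196) = 0.1809 dB

0.1809 dB


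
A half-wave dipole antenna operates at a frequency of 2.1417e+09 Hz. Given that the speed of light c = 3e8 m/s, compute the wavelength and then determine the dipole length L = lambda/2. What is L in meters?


lambda = c / f = 3.0000e+08 / 2.1417e+09 = 0.1400756 m
L = lambda / 2 = 0.1400756 / 2 = 0.07004 m

0.07004 m


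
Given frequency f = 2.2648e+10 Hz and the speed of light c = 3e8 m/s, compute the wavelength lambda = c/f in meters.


lambda = c / f = 3.0000e+08 / 2.2648e+10 = 0.01325 m

0.01325 m


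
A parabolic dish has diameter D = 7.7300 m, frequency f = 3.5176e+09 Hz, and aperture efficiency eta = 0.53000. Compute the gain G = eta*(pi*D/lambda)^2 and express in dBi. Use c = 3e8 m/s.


lambda = c / f = 3.0000e+08 / 3.5176e+09 = 0.08528542 m
G_linear = 0.53000 * (pi * 7.7300 / 0.08528542)^2 = 42971.95
G_dBi = 10 * log10(42971.95) = 46.33 dBi

46.33 dBi


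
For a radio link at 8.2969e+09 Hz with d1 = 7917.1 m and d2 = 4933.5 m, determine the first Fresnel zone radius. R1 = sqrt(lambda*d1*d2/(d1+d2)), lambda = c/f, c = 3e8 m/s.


lambda = c / f = 3.0000e+08 / 8.2969e+09 = 0.03615808 m
R1 = sqrt(0.03615808 * 7917.1 * 4933.5 / (7917.1 + 4933.5)) = 10.48 m

10.48 m


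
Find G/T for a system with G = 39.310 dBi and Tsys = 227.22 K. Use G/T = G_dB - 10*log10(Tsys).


G/T = 39.310 - 10*log10(227.22) = 39.310 - 23.56447 = 15.75 dB/K

15.75 dB/K


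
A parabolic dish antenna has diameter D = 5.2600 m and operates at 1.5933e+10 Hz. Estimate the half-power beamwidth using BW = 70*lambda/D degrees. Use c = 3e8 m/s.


lambda = c / f = 3.0000e+08 / 1.5933e+10 = 0.01882885 m
BW = 70 * 0.01882885 / 5.2600 = 0.2506 deg

0.2506 deg


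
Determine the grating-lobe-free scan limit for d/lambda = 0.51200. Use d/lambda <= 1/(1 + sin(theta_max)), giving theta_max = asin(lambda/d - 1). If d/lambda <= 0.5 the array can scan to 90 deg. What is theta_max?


lambda/d - 1 = 1/0.51200 - 1 = 0.9531250
theta_max = asin(0.9531250) = 72.39 deg

72.39 deg


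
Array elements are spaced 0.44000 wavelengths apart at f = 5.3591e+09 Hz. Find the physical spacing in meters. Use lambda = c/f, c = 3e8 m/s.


lambda = c / f = 3.0000e+08 / 5.3591e+09 = 0.05597955 m
d = 0.44000 * 0.05597955 = 0.02463 m

0.02463 m


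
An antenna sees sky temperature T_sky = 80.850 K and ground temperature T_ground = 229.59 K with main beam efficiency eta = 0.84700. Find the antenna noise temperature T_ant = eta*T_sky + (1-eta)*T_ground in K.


T_ant = 0.84700 * 80.850 + (1 - 0.84700) * 229.59 = 103.6 K

103.6 K


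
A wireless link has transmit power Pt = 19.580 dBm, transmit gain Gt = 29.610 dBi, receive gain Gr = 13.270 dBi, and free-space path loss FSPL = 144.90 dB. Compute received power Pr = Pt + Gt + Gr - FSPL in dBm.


Pr = 19.580 + 29.610 + 13.270 - 144.90 = -82.44 dBm

-82.44 dBm


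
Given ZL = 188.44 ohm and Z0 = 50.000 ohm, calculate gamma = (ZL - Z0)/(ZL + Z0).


gamma = (188.44 - 50.000) / (188.44 + 50.000) = 0.5806

0.5806


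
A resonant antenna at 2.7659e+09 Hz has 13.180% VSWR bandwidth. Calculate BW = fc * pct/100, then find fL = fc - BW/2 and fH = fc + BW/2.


BW = 2.7659e+09 * 13.180/100 = 3.645456e+08 Hz
fL = 2.7659e+09 - 3.645456e+08/2 = 2.584e+09 Hz
fH = 2.7659e+09 + 3.645456e+08/2 = 2.948e+09 Hz

BW=3.645e+08 Hz, fL=2.584e+09 Hz, fH=2.948e+09 Hz


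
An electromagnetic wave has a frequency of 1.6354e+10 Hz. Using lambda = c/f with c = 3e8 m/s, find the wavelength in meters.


lambda = c / f = 3.0000e+08 / 1.6354e+10 = 0.01834 m

0.01834 m


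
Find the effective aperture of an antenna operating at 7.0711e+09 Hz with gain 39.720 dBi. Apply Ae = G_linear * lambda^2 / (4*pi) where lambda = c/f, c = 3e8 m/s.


lambda = c / f = 3.0000e+08 / 7.0711e+09 = 0.04242621 m
G_linear = 10^(39.720/10) = 9375.620
Ae = G_linear * lambda^2 / (4*pi) = 9375.620 * 0.04242621^2 / (4*pi) = 1.343 m^2

1.343 m^2


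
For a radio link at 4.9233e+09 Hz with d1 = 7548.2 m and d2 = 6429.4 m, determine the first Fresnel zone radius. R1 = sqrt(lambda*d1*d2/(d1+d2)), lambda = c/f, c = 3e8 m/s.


lambda = c / f = 3.0000e+08 / 4.9233e+09 = 0.06093474 m
R1 = sqrt(0.06093474 * 7548.2 * 6429.4 / (7548.2 + 6429.4)) = 14.55 m

14.55 m


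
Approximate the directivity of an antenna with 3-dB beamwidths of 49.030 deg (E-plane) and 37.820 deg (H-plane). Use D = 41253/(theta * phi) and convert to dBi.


D_linear = 41253 / (49.030 * 37.820) = 22.24703
D_dBi = 10 * log10(22.24703) = 13.47 dBi

13.47 dBi
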